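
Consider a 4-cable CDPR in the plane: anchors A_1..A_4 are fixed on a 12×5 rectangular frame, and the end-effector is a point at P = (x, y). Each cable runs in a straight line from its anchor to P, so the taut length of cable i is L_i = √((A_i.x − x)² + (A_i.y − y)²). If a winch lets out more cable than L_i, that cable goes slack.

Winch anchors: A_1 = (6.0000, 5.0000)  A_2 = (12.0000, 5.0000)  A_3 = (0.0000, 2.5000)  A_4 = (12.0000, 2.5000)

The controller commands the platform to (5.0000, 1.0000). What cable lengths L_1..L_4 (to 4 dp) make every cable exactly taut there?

(4.1231, 8.0623, 5.2202, 7.1589)

cable 1: Δx=1.0000, Δy=4.0000; L_1 = √(Δx²+Δy²) = 4.1231
cable 2: Δx=7.0000, Δy=4.0000; L_2 = √(Δx²+Δy²) = 8.0623
cable 3: Δx=-5.0000, Δy=1.5000; L_3 = √(Δx²+Δy²) = 5.2202
cable 4: Δx=7.0000, Δy=1.5000; L_4 = √(Δx²+Δy²) = 7.1589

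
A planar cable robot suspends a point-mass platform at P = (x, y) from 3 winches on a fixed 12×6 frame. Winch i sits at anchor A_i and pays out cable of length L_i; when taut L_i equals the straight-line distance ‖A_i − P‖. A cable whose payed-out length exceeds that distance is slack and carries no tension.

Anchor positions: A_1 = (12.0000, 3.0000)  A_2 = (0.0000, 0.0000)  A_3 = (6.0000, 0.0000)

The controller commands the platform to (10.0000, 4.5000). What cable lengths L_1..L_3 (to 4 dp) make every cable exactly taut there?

(2.5000, 10.9659, 6.0208)

cable 1: Δx=2.0000, Δy=-1.5000; L_1 = √(Δx²+Δy²) = 2.5000
cable 2: Δx=-10.0000, Δy=-4.5000; L_2 = √(Δx²+Δy²) = 10.9659
cable 3: Δx=-4.0000, Δy=-4.5000; L_3 = √(Δx²+Δy²) = 6.0208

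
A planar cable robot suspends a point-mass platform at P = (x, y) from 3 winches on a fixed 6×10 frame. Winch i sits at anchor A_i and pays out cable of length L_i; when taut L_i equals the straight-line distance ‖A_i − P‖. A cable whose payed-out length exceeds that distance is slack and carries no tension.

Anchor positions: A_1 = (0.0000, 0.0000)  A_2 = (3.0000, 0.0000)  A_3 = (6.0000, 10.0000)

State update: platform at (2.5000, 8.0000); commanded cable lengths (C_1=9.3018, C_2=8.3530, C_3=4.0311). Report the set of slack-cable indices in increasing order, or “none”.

1, 2

cable 1: √((-2.5000)²+(-8.0000)²)=8.3815, C_1=9.3018: slack
cable 2: √((0.5000)²+(-8.0000)²)=8.0156, C_2=8.3530: slack
cable 3: √((3.5000)²+(2.0000)²)=4.0311, C_3=4.0311: taut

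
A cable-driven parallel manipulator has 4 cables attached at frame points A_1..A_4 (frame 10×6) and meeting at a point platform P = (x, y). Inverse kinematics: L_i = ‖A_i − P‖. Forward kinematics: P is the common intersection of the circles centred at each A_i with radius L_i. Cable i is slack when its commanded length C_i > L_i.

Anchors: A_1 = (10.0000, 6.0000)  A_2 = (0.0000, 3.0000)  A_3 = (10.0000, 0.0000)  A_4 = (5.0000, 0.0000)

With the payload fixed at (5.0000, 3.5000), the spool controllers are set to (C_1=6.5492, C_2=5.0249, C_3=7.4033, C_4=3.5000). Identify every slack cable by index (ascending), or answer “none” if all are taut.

1, 3

i=1: geometric 5.5902 vs commanded 6.5492 ⇒ slack
i=2: geometric 5.0249 vs commanded 5.0249 ⇒ taut
i=3: geometric 6.1033 vs commanded 7.4033 ⇒ slack
i=4: geometric 3.5000 vs commanded 3.5000 ⇒ taut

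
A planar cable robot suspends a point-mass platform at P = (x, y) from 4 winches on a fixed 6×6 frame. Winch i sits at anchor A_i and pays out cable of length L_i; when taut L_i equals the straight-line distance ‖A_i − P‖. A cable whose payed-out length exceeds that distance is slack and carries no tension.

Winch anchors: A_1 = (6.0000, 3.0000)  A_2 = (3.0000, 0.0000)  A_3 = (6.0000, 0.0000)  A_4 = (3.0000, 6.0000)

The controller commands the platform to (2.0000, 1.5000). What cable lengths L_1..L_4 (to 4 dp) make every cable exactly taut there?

(4.2720, 1.8028, 4.2720, 4.6098)

cable 1: Δx=4.0000, Δy=1.5000; L_1 = √(Δx²+Δy²) = 4.2720
cable 2: Δx=1.0000, Δy=-1.5000; L_2 = √(Δx²+Δy²) = 1.8028
cable 3: Δx=4.0000, Δy=-1.5000; L_3 = √(Δx²+Δy²) = 4.2720
cable 4: Δx=1.0000, Δy=4.5000; L_4 = √(Δx²+Δy²) = 4.6098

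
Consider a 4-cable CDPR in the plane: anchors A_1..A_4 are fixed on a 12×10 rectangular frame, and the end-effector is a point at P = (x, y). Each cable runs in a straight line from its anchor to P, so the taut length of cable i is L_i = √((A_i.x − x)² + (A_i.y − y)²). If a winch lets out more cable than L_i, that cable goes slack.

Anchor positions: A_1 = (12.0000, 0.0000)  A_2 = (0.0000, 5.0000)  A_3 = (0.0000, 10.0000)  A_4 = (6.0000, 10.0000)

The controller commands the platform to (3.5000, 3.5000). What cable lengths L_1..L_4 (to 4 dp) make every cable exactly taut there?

cable 1: Δx=8.5000, Δy=-3.5000; L_1 = √(Δx²+Δy²) = 9.1924
cable 2: Δx=-3.5000, Δy=1.5000; L_2 = √(Δx²+Δy²) = 3.8079
cable 3: Δx=-3.5000, Δy=6.5000; L_3 = √(Δx²+Δy²) = 7.3824
cable 4: Δx=2.5000, Δy=6.5000; L_4 = √(Δx²+Δy²) = 6.9642

(9.1924, 3.8079, 7.3824, 6.9642)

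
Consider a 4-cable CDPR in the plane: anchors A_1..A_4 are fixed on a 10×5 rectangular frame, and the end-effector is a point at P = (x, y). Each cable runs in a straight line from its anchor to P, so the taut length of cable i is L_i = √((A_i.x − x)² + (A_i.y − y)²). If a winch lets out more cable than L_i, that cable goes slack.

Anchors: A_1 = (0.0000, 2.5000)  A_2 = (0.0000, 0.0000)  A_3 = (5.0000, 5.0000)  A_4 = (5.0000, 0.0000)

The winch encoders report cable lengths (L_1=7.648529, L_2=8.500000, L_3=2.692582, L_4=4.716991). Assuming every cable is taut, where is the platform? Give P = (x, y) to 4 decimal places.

(7.5000, 4.0000)

expand ‖A_i−P‖²=L_i² and subtract eq 1 (q_i ≔ ‖A_i‖²−L_i²)
q_1 = 0.0000+6.2500−58.5000 = -52.2500
eq1−eq2 → [0.0000  5.0000]·P = 20.0000
eq1−eq3 → [-10.0000  -5.0000]·P = -95.0000
eq1−eq4 → [-10.0000  5.0000]·P = -55.0000
2×2 solve → P = (7.5000, 4.0000)
check cable 4: ‖A_4−P‖² = 22.2500 ≈ L_4² = 22.2500 ✓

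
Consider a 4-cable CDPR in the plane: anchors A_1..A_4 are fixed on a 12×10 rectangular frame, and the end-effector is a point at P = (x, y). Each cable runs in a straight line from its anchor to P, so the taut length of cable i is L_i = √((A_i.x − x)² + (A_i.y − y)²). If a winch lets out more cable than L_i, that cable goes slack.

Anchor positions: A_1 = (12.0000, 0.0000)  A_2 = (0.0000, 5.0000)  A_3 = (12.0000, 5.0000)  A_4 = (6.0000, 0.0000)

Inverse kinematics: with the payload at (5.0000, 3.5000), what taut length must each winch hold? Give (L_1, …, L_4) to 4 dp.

(7.8262, 5.2202, 7.1589, 3.6401)

L_1: Δ = A_1−P = (7.0000, -3.5000) → ‖Δ‖ = √61.2500 = 7.8262
L_2: Δ = A_2−P = (-5.0000, 1.5000) → ‖Δ‖ = √27.2500 = 5.2202
L_3: Δ = A_3−P = (7.0000, 1.5000) → ‖Δ‖ = √51.2500 = 7.1589
L_4: Δ = A_4−P = (1.0000, -3.5000) → ‖Δ‖ = √13.2500 = 3.6401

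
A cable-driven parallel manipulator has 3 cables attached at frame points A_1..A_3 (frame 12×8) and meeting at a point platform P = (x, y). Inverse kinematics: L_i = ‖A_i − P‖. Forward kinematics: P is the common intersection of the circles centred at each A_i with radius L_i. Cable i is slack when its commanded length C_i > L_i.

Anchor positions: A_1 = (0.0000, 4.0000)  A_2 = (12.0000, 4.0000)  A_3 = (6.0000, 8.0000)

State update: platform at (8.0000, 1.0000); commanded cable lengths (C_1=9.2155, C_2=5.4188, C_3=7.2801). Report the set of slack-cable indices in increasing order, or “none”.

1, 2

cable 1: L_1 = ‖A_1−P‖ = 8.5440;  C_1 = 9.2155 → slack
cable 2: L_2 = ‖A_2−P‖ = 5.0000;  C_2 = 5.4188 → slack
cable 3: L_3 = ‖A_3−P‖ = 7.2801;  C_3 = 7.2801 → taut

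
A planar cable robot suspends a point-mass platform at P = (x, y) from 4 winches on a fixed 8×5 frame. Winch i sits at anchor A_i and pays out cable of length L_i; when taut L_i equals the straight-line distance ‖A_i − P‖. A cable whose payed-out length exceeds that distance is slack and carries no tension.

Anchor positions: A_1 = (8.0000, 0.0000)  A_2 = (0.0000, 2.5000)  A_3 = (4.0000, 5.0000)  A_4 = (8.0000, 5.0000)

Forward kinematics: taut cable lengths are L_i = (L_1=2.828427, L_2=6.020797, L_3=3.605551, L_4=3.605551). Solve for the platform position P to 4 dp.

(6.0000, 2.0000)

expand ‖A_i−P‖²=L_i² and subtract eq 1 (q_i ≔ ‖A_i‖²−L_i²)
q_1 = 64.0000+0.0000−8.0000 = 56.0000
eq1−eq2 → [16.0000  -5.0000]·P = 86.0000
eq1−eq3 → [8.0000  -10.0000]·P = 28.0000
eq1−eq4 → [0.0000  -10.0000]·P = -20.0000
2×2 solve → P = (6.0000, 2.0000)
check cable 4: ‖A_4−P‖² = 13.0000 ≈ L_4² = 13.0000 ✓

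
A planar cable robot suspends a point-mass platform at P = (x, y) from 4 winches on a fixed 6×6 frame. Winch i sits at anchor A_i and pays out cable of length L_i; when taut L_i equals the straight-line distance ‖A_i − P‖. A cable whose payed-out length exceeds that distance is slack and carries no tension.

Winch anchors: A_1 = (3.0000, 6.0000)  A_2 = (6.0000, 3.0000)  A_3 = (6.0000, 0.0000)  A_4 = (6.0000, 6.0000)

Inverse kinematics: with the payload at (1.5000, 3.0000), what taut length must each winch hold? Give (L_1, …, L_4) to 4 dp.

(3.3541, 4.5000, 5.4083, 5.4083)

L_1: Δ = A_1−P = (1.5000, 3.0000) → ‖Δ‖ = √11.2500 = 3.3541
L_2: Δ = A_2−P = (4.5000, 0.0000) → ‖Δ‖ = √20.2500 = 4.5000
L_3: Δ = A_3−P = (4.5000, -3.0000) → ‖Δ‖ = √29.2500 = 5.4083
L_4: Δ = A_4−P = (4.5000, 3.0000) → ‖Δ‖ = √29.2500 = 5.4083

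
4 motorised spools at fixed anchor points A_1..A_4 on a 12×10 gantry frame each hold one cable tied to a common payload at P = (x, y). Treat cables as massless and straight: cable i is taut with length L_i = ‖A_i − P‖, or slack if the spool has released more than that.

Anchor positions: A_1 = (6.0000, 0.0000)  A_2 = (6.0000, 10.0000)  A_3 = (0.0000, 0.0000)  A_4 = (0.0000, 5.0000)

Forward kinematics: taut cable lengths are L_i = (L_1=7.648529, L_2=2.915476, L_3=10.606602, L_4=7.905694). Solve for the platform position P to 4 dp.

circle eqns → linear via eq_j − eq_1; set c_j = A_j·A_j − L_j²
c_1 = 36.0000+0.0000−58.5000 = -22.5000
0.0000·x − 20.0000·y = c_1−c_2 = -150.0000
12.0000·x + 0.0000·y = c_1−c_3 = 90.0000
12.0000·x − 10.0000·y = c_1−c_4 = 15.0000
solve first two rows → x=7.5000, y=7.5000
check cable 4: ‖A_4−P‖² = 62.5000 ≈ L_4² = 62.5000 ✓

(7.5000, 7.5000)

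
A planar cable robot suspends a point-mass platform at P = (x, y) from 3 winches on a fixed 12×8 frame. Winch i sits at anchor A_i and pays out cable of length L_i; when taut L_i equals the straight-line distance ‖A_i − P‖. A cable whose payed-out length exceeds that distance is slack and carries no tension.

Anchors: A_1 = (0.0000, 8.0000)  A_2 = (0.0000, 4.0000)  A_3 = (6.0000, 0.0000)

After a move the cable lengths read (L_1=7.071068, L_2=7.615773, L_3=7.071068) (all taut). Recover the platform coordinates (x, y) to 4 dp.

(7.0000, 7.0000)

circle eqns → linear via eq_j − eq_1; set c_j = A_j·A_j − L_j²
c_1 = 0.0000+64.0000−50.0000 = 14.0000
0.0000·x + 8.0000·y = c_1−c_2 = 56.0000
-12.0000·x + 16.0000·y = c_1−c_3 = 28.0000
solve first two rows → x=7.0000, y=7.0000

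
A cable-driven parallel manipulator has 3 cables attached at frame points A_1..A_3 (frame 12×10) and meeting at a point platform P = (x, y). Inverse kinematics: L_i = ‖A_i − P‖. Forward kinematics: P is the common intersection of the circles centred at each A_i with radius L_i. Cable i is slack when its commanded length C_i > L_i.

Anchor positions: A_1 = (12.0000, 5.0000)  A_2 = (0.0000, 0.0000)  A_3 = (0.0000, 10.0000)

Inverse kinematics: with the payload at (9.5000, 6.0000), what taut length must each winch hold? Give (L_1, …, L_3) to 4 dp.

(2.6926, 11.2361, 10.3078)

L_1: Δ = A_1−P = (2.5000, -1.0000) → ‖Δ‖ = √7.2500 = 2.6926
L_2: Δ = A_2−P = (-9.5000, -6.0000) → ‖Δ‖ = √126.2500 = 11.2361
L_3: Δ = A_3−P = (-9.5000, 4.0000) → ‖Δ‖ = √106.2500 = 10.3078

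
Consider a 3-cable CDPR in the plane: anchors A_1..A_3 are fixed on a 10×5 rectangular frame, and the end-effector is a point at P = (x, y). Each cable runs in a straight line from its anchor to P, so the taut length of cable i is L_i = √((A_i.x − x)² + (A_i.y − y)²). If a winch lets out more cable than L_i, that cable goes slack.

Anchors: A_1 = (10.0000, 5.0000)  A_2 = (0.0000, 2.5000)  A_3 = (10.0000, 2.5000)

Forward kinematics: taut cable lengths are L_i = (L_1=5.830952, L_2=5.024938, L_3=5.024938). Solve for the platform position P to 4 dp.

expand ‖A_i−P‖²=L_i² and subtract eq 1 (k_i ≔ ‖A_i‖²−L_i²)
k_1 = 100.0000+25.0000−34.0000 = 91.0000
eq1−eq2 → [20.0000  5.0000]·P = 110.0000
eq1−eq3 → [0.0000  5.0000]·P = 10.0000
2×2 solve → P = (5.0000, 2.0000)

(5.0000, 2.0000)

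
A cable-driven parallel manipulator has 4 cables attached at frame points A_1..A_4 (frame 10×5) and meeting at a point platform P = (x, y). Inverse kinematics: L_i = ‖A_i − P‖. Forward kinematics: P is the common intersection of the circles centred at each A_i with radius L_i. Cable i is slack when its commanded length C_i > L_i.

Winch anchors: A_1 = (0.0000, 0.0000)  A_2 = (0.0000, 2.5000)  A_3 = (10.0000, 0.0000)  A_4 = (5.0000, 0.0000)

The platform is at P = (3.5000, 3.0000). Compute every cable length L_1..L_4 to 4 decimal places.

L_1 = √((0.0000−3.5000)² + (0.0000−3.0000)²) = 4.6098
L_2 = √((0.0000−3.5000)² + (2.5000−3.0000)²) = 3.5355
L_3 = √((10.0000−3.5000)² + (0.0000−3.0000)²) = 7.1589
L_4 = √((5.0000−3.5000)² + (0.0000−3.0000)²) = 3.3541

(4.6098, 3.5355, 7.1589, 3.3541)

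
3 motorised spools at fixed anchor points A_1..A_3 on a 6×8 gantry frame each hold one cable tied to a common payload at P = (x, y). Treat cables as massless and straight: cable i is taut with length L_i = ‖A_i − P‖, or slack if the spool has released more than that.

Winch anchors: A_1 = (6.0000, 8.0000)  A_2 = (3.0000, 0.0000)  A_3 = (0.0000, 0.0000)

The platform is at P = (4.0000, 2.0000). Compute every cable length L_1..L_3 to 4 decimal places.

cable 1: Δx=2.0000, Δy=6.0000; L_1 = √(Δx²+Δy²) = 6.3246
cable 2: Δx=-1.0000, Δy=-2.0000; L_2 = √(Δx²+Δy²) = 2.2361
cable 3: Δx=-4.0000, Δy=-2.0000; L_3 = √(Δx²+Δy²) = 4.4721

(6.3246, 2.2361, 4.4721)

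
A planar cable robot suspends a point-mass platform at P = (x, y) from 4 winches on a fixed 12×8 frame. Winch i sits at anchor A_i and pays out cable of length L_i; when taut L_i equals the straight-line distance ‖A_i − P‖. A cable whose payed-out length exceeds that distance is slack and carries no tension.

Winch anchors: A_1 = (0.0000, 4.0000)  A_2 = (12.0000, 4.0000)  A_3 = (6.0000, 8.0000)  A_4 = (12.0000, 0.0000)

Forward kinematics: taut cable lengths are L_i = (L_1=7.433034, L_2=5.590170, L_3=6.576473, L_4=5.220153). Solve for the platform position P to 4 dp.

expand ‖A_i−P‖²=L_i² and subtract eq 1 (c_i ≔ ‖A_i‖²−L_i²)
c_1 = 0.0000+16.0000−55.2500 = -39.2500
eq1−eq2 → [-24.0000  0.0000]·P = -168.0000
eq1−eq3 → [-12.0000  -8.0000]·P = -96.0000
eq1−eq4 → [-24.0000  8.0000]·P = -156.0000
2×2 solve → P = (7.0000, 1.5000)
check cable 4: ‖A_4−P‖² = 27.2500 ≈ L_4² = 27.2500 ✓

(7.0000, 1.5000)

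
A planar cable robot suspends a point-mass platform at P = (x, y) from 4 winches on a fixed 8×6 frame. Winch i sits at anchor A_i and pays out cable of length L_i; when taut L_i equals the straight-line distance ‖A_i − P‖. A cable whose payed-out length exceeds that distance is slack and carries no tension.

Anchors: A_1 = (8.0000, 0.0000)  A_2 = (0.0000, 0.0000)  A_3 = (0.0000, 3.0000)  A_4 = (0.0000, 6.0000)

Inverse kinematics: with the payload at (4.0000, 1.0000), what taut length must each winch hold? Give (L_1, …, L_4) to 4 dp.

cable 1: Δx=4.0000, Δy=-1.0000; L_1 = √(Δx²+Δy²) = 4.1231
cable 2: Δx=-4.0000, Δy=-1.0000; L_2 = √(Δx²+Δy²) = 4.1231
cable 3: Δx=-4.0000, Δy=2.0000; L_3 = √(Δx²+Δy²) = 4.4721
cable 4: Δx=-4.0000, Δy=5.0000; L_4 = √(Δx²+Δy²) = 6.4031

(4.1231, 4.1231, 4.4721, 6.4031)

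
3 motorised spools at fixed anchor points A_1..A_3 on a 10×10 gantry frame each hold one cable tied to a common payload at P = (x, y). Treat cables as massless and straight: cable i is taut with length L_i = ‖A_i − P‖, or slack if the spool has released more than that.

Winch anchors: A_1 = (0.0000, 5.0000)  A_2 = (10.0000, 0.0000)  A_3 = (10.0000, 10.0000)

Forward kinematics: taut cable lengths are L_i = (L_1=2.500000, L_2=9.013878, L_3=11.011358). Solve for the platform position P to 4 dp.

(1.5000, 3.0000)

expand ‖A_i−P‖²=L_i² and subtract eq 1 (q_i ≔ ‖A_i‖²−L_i²)
q_1 = 0.0000+25.0000−6.2500 = 18.7500
eq1−eq2 → [-20.0000  10.0000]·P = 0.0000
eq1−eq3 → [-20.0000  -10.0000]·P = -60.0000
2×2 solve → P = (1.5000, 3.0000)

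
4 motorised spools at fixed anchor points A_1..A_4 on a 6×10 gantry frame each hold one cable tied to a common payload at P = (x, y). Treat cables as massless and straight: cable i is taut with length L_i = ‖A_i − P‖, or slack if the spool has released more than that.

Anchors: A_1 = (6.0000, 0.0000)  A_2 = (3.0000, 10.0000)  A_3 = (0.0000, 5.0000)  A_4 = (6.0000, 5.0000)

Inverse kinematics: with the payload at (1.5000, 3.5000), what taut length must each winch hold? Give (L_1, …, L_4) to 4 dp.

L_1: Δ = A_1−P = (4.5000, -3.5000) → ‖Δ‖ = √32.5000 = 5.7009
L_2: Δ = A_2−P = (1.5000, 6.5000) → ‖Δ‖ = √44.5000 = 6.6708
L_3: Δ = A_3−P = (-1.5000, 1.5000) → ‖Δ‖ = √4.5000 = 2.1213
L_4: Δ = A_4−P = (4.5000, 1.5000) → ‖Δ‖ = √22.5000 = 4.7434

(5.7009, 6.6708, 2.1213, 4.7434)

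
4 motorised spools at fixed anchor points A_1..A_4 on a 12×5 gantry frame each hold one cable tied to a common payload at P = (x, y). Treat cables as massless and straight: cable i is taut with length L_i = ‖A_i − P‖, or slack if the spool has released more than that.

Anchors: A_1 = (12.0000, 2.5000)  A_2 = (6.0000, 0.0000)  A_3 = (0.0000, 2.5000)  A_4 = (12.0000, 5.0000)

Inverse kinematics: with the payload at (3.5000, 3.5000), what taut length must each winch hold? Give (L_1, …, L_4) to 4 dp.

L_1 = √((12.0000−3.5000)² + (2.5000−3.5000)²) = 8.5586
L_2 = √((6.0000−3.5000)² + (0.0000−3.5000)²) = 4.3012
L_3 = √((0.0000−3.5000)² + (2.5000−3.5000)²) = 3.6401
L_4 = √((12.0000−3.5000)² + (5.0000−3.5000)²) = 8.6313

(8.5586, 4.3012, 3.6401, 8.6313)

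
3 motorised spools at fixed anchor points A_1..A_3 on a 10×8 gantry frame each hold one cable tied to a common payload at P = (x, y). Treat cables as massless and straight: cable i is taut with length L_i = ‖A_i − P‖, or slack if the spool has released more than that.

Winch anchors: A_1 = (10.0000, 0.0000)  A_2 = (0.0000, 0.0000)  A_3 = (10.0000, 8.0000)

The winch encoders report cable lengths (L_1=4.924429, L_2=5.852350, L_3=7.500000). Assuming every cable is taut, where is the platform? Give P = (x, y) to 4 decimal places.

each cable: (A_i−P)·(A_i−P) = L_i²; let c_i = ‖A_i‖²−L_i²
c_1 = 100.0000+0.0000−24.2500 = 75.7500
row 1: 20.0000x + 0.0000y = 110.0000  (c_2=-34.2500)
row 2: 0.0000x − 16.0000y = -32.0000  (c_3=107.7500)
Cramer on rows 1–2 → x = 5.5000, y = 2.0000

(5.5000, 2.0000)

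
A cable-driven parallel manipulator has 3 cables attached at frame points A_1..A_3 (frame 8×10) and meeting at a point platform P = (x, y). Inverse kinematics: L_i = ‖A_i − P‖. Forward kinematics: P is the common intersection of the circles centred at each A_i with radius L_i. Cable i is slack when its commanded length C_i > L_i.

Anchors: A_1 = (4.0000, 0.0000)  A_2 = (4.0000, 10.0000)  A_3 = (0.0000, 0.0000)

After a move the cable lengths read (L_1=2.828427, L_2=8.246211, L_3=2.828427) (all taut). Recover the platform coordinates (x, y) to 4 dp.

(2.0000, 2.0000)

circle eqns → linear via eq_j − eq_1; set c_j = A_j·A_j − L_j²
c_1 = 16.0000+0.0000−8.0000 = 8.0000
0.0000·x − 20.0000·y = c_1−c_2 = -40.0000
8.0000·x + 0.0000·y = c_1−c_3 = 16.0000
solve first two rows → x=2.0000, y=2.0000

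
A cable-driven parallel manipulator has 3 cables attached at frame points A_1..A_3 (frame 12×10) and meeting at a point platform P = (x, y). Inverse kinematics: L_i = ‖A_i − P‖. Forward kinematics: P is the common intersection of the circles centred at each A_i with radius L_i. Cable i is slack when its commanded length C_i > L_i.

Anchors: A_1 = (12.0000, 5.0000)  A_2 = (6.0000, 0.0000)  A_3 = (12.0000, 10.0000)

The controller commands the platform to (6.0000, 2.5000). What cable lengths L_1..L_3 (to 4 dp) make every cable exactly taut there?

L_1: Δ = A_1−P = (6.0000, 2.5000) → ‖Δ‖ = √42.2500 = 6.5000
L_2: Δ = A_2−P = (0.0000, -2.5000) → ‖Δ‖ = √6.2500 = 2.5000
L_3: Δ = A_3−P = (6.0000, 7.5000) → ‖Δ‖ = √92.2500 = 9.6047

(6.5000, 2.5000, 9.6047)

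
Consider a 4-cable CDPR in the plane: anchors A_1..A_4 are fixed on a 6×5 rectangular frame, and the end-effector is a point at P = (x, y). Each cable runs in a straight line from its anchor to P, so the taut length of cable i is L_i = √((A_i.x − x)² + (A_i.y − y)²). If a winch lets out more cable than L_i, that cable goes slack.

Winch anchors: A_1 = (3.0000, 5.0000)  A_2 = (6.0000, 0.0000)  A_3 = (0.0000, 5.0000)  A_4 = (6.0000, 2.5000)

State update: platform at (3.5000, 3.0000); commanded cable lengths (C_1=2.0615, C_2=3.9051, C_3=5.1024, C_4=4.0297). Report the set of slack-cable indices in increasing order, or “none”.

i=1: geometric 2.0616 vs commanded 2.0615 ⇒ taut
i=2: geometric 3.9051 vs commanded 3.9051 ⇒ taut
i=3: geometric 4.0311 vs commanded 5.1024 ⇒ slack
i=4: geometric 2.5495 vs commanded 4.0297 ⇒ slack

3, 4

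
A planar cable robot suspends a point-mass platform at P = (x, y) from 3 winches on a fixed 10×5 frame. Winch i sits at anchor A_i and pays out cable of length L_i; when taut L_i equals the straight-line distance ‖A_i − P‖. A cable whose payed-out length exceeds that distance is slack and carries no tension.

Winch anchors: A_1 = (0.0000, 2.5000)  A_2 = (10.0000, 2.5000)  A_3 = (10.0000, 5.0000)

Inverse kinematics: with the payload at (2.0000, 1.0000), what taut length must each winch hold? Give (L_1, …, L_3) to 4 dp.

L_1 = √((0.0000−2.0000)² + (2.5000−1.0000)²) = 2.5000
L_2 = √((10.0000−2.0000)² + (2.5000−1.0000)²) = 8.1394
L_3 = √((10.0000−2.0000)² + (5.0000−1.0000)²) = 8.9443

(2.5000, 8.1394, 8.9443)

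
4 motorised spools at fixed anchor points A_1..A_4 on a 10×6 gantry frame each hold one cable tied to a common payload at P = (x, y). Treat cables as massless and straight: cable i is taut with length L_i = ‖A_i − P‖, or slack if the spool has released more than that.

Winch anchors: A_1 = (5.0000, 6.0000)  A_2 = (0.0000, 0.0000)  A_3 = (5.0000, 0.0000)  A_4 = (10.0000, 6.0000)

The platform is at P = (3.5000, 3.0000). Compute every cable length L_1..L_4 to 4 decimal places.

(3.3541, 4.6098, 3.3541, 7.1589)

L_1: Δ = A_1−P = (1.5000, 3.0000) → ‖Δ‖ = √11.2500 = 3.3541
L_2: Δ = A_2−P = (-3.5000, -3.0000) → ‖Δ‖ = √21.2500 = 4.6098
L_3: Δ = A_3−P = (1.5000, -3.0000) → ‖Δ‖ = √11.2500 = 3.3541
L_4: Δ = A_4−P = (6.5000, 3.0000) → ‖Δ‖ = √51.2500 = 7.1589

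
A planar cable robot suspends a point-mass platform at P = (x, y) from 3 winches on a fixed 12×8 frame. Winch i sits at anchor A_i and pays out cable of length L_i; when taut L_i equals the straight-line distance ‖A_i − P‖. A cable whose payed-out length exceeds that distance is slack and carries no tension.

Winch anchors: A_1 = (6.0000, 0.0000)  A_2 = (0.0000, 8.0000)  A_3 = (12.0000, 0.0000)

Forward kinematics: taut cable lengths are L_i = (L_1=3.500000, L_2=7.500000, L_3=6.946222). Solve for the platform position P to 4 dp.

(6.0000, 3.5000)

circle eqns → linear via eq_j − eq_1; set k_j = A_j·A_j − L_j²
k_1 = 36.0000+0.0000−12.2500 = 23.7500
12.0000·x − 16.0000·y = k_1−k_2 = 16.0000
-12.0000·x + 0.0000·y = k_1−k_3 = -72.0000
solve first two rows → x=6.0000, y=3.5000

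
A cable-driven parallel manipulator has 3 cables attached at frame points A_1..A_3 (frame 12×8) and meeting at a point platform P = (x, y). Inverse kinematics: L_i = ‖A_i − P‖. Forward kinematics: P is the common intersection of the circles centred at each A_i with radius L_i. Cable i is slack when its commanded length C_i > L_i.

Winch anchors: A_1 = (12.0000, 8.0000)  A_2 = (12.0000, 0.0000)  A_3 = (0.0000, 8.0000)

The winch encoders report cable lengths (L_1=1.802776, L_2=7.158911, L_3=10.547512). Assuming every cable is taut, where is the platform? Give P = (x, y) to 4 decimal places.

(10.5000, 7.0000)

each cable: (A_i−P)·(A_i−P) = L_i²; let k_i = ‖A_i‖²−L_i²
k_1 = 144.0000+64.0000−3.2500 = 204.7500
row 1: 0.0000x + 16.0000y = 112.0000  (k_2=92.7500)
row 2: 24.0000x + 0.0000y = 252.0000  (k_3=-47.2500)
Cramer on rows 1–2 → x = 10.5000, y = 7.0000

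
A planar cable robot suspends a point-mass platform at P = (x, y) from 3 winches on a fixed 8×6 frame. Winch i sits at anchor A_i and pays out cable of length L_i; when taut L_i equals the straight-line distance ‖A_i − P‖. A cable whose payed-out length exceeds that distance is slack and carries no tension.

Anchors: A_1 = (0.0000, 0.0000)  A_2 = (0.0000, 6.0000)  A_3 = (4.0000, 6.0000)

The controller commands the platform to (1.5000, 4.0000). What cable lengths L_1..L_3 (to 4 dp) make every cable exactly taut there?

(4.2720, 2.5000, 3.2016)

cable 1: Δx=-1.5000, Δy=-4.0000; L_1 = √(Δx²+Δy²) = 4.2720
cable 2: Δx=-1.5000, Δy=2.0000; L_2 = √(Δx²+Δy²) = 2.5000
cable 3: Δx=2.5000, Δy=2.0000; L_3 = √(Δx²+Δy²) = 3.2016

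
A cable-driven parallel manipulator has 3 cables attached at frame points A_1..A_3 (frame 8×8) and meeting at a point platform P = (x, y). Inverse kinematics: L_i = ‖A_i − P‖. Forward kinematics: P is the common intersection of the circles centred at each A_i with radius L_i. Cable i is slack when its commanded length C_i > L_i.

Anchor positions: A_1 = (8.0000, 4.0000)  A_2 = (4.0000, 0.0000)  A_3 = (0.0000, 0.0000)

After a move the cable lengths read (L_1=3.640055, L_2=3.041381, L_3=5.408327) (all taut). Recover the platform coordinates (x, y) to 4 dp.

expand ‖A_i−P‖²=L_i² and subtract eq 1 (q_i ≔ ‖A_i‖²−L_i²)
q_1 = 64.0000+16.0000−13.2500 = 66.7500
eq1−eq2 → [8.0000  8.0000]·P = 60.0000
eq1−eq3 → [16.0000  8.0000]·P = 96.0000
2×2 solve → P = (4.5000, 3.0000)

(4.5000, 3.0000)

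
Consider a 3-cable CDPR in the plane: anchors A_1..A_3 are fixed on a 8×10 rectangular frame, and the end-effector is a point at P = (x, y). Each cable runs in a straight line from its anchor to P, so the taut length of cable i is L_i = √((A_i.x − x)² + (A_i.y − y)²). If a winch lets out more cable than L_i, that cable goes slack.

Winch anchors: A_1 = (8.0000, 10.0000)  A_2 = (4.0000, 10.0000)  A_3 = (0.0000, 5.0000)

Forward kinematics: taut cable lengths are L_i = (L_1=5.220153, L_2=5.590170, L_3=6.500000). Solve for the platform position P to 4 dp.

each cable: (A_i−P)·(A_i−P) = L_i²; let q_i = ‖A_i‖²−L_i²
q_1 = 64.0000+100.0000−27.2500 = 136.7500
row 1: 8.0000x + 0.0000y = 52.0000  (q_2=84.7500)
row 2: 16.0000x + 10.0000y = 154.0000  (q_3=-17.2500)
Cramer on rows 1–2 → x = 6.5000, y = 5.0000

(6.5000, 5.0000)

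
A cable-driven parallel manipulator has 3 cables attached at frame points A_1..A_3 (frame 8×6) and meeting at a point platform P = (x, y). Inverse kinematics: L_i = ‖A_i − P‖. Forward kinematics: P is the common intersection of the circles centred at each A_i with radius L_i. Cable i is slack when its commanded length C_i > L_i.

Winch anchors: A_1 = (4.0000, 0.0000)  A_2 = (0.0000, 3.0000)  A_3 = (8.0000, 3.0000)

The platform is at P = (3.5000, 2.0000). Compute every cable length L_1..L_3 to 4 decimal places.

(2.0616, 3.6401, 4.6098)

cable 1: Δx=0.5000, Δy=-2.0000; L_1 = √(Δx²+Δy²) = 2.0616
cable 2: Δx=-3.5000, Δy=1.0000; L_2 = √(Δx²+Δy²) = 3.6401
cable 3: Δx=4.5000, Δy=1.0000; L_3 = √(Δx²+Δy²) = 4.6098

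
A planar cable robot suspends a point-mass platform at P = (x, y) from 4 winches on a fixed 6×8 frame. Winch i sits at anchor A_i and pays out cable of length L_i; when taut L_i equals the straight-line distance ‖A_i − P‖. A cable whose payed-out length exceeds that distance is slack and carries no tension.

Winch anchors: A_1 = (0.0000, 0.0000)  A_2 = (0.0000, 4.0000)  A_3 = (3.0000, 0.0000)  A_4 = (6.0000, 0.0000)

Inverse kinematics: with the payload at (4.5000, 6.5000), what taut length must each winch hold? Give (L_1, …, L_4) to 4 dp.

L_1 = √((0.0000−4.5000)² + (0.0000−6.5000)²) = 7.9057
L_2 = √((0.0000−4.5000)² + (4.0000−6.5000)²) = 5.1478
L_3 = √((3.0000−4.5000)² + (0.0000−6.5000)²) = 6.6708
L_4 = √((6.0000−4.5000)² + (0.0000−6.5000)²) = 6.6708

(7.9057, 5.1478, 6.6708, 6.6708)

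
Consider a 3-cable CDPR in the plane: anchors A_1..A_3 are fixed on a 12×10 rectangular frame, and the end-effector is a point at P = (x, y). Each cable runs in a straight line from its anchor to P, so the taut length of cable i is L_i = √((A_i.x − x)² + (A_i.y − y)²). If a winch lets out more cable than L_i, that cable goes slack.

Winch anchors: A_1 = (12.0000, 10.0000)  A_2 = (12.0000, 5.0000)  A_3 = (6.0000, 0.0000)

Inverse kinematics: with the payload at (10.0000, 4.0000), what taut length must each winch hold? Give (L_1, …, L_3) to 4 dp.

cable 1: Δx=2.0000, Δy=6.0000; L_1 = √(Δx²+Δy²) = 6.3246
cable 2: Δx=2.0000, Δy=1.0000; L_2 = √(Δx²+Δy²) = 2.2361
cable 3: Δx=-4.0000, Δy=-4.0000; L_3 = √(Δx²+Δy²) = 5.6569

(6.3246, 2.2361, 5.6569)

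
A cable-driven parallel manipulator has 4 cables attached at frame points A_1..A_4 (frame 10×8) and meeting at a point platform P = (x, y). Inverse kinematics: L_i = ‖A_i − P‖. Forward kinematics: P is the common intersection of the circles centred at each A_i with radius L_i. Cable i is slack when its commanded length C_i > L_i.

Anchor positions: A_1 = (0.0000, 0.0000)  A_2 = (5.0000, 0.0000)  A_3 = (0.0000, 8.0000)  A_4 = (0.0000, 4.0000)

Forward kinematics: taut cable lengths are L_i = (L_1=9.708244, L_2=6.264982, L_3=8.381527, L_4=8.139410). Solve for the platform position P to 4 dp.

(8.0000, 5.5000)

each cable: (A_i−P)·(A_i−P) = L_i²; let k_i = ‖A_i‖²−L_i²
k_1 = 0.0000+0.0000−94.2500 = -94.2500
row 1: -10.0000x + 0.0000y = -80.0000  (k_2=-14.2500)
row 2: 0.0000x − 16.0000y = -88.0000  (k_3=-6.2500)
row 3: 0.0000x − 8.0000y = -44.0000  (k_4=-50.2500)
Cramer on rows 1–2 → x = 8.0000, y = 5.5000
check cable 4: ‖A_4−P‖² = 66.2500 ≈ L_4² = 66.2500 ✓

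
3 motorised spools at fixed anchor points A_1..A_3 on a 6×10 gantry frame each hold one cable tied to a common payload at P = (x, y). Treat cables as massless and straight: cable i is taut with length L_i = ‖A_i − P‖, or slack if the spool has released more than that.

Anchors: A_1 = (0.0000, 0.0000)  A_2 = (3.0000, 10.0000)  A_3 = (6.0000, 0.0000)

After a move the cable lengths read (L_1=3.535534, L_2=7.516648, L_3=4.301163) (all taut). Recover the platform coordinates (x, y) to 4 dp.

expand ‖A_i−P‖²=L_i² and subtract eq 1 (q_i ≔ ‖A_i‖²−L_i²)
q_1 = 0.0000+0.0000−12.5000 = -12.5000
eq1−eq2 → [-6.0000  -20.0000]·P = -65.0000
eq1−eq3 → [-12.0000  0.0000]·P = -30.0000
2×2 solve → P = (2.5000, 2.5000)

(2.5000, 2.5000)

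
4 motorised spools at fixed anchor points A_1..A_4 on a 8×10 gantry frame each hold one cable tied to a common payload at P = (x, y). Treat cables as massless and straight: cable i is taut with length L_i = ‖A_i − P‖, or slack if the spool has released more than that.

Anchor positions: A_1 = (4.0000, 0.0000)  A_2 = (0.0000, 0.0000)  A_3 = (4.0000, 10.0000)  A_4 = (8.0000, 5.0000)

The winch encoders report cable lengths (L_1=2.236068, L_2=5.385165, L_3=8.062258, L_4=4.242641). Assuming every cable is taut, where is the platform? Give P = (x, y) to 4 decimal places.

(5.0000, 2.0000)

circle eqns → linear via eq_j − eq_1; set q_j = A_j·A_j − L_j²
q_1 = 16.0000+0.0000−5.0000 = 11.0000
8.0000·x + 0.0000·y = q_1−q_2 = 40.0000
0.0000·x − 20.0000·y = q_1−q_3 = -40.0000
-8.0000·x − 10.0000·y = q_1−q_4 = -60.0000
solve first two rows → x=5.0000, y=2.0000
check cable 4: ‖A_4−P‖² = 18.0000 ≈ L_4² = 18.0000 ✓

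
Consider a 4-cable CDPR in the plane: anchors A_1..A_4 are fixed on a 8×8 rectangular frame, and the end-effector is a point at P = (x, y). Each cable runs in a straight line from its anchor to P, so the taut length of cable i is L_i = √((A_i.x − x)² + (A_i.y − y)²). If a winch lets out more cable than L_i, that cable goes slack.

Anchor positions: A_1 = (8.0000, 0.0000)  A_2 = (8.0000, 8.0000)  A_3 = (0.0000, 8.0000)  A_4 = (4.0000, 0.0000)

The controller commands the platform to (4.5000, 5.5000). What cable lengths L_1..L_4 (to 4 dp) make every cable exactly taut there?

L_1: Δ = A_1−P = (3.5000, -5.5000) → ‖Δ‖ = √42.5000 = 6.5192
L_2: Δ = A_2−P = (3.5000, 2.5000) → ‖Δ‖ = √18.5000 = 4.3012
L_3: Δ = A_3−P = (-4.5000, 2.5000) → ‖Δ‖ = √26.5000 = 5.1478
L_4: Δ = A_4−P = (-0.5000, -5.5000) → ‖Δ‖ = √30.5000 = 5.5227

(6.5192, 4.3012, 5.1478, 5.5227)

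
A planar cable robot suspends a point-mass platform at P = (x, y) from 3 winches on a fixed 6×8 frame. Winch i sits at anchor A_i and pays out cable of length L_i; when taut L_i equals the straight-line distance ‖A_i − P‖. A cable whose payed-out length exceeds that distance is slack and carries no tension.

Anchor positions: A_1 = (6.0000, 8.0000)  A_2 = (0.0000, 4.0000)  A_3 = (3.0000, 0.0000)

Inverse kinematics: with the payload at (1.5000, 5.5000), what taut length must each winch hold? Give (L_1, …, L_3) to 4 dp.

(5.1478, 2.1213, 5.7009)

cable 1: Δx=4.5000, Δy=2.5000; L_1 = √(Δx²+Δy²) = 5.1478
cable 2: Δx=-1.5000, Δy=-1.5000; L_2 = √(Δx²+Δy²) = 2.1213
cable 3: Δx=1.5000, Δy=-5.5000; L_3 = √(Δx²+Δy²) = 5.7009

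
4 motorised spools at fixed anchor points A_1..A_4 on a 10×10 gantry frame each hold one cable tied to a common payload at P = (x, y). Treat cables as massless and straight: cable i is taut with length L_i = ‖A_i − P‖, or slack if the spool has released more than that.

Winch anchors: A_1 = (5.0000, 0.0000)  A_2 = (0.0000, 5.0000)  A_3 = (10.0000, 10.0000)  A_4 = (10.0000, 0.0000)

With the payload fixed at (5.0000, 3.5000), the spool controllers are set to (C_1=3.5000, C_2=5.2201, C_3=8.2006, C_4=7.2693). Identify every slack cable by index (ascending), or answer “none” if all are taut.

4

cable 1: √((0.0000)²+(-3.5000)²)=3.5000, C_1=3.5000: taut
cable 2: √((-5.0000)²+(1.5000)²)=5.2202, C_2=5.2201: taut
cable 3: √((5.0000)²+(6.5000)²)=8.2006, C_3=8.2006: taut
cable 4: √((5.0000)²+(-3.5000)²)=6.1033, C_4=7.2693: slack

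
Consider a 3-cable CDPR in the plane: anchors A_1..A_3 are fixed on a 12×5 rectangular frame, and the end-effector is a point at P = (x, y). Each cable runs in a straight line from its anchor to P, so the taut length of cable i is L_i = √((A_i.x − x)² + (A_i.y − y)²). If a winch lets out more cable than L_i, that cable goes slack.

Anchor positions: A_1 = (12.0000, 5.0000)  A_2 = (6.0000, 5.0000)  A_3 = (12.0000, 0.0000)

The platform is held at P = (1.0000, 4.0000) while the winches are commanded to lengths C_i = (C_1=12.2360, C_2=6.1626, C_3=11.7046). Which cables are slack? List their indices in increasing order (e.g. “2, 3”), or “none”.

cable 1: L_1 = ‖A_1−P‖ = 11.0454;  C_1 = 12.2360 → slack
cable 2: L_2 = ‖A_2−P‖ = 5.0990;  C_2 = 6.1626 → slack
cable 3: L_3 = ‖A_3−P‖ = 11.7047;  C_3 = 11.7046 → taut

1, 2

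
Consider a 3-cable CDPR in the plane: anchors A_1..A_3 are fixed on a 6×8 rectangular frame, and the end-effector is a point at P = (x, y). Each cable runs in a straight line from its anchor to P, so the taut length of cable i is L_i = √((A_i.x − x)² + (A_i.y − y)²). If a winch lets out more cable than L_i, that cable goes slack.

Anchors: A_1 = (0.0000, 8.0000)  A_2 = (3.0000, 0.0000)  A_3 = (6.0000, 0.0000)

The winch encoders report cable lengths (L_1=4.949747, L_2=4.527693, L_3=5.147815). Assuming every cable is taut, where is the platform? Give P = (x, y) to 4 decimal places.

(3.5000, 4.5000)

circle eqns → linear via eq_j − eq_1; set k_j = A_j·A_j − L_j²
k_1 = 0.0000+64.0000−24.5000 = 39.5000
-6.0000·x + 16.0000·y = k_1−k_2 = 51.0000
-12.0000·x + 16.0000·y = k_1−k_3 = 30.0000
solve first two rows → x=3.5000, y=4.5000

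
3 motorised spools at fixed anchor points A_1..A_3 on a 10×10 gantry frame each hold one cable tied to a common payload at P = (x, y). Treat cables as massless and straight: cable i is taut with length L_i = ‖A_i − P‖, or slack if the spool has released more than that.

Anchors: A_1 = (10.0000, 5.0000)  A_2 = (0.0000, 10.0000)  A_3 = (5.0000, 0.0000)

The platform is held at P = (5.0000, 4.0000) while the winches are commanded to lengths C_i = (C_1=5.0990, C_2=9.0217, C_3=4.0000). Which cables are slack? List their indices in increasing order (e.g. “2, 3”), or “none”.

i=1: geometric 5.0990 vs commanded 5.0990 ⇒ taut
i=2: geometric 7.8102 vs commanded 9.0217 ⇒ slack
i=3: geometric 4.0000 vs commanded 4.0000 ⇒ taut

2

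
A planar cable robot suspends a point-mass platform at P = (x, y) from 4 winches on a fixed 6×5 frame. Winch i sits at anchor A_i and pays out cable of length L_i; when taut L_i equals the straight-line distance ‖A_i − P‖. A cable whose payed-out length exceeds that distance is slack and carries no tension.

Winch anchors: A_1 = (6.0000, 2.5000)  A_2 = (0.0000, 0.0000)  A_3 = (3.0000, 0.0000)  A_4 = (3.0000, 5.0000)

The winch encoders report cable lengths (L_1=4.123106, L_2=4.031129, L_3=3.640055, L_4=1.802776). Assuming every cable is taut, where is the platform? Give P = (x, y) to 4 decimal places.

(2.0000, 3.5000)

each cable: (A_i−P)·(A_i−P) = L_i²; let c_i = ‖A_i‖²−L_i²
c_1 = 36.0000+6.2500−17.0000 = 25.2500
row 1: 12.0000x + 5.0000y = 41.5000  (c_2=-16.2500)
row 2: 6.0000x + 5.0000y = 29.5000  (c_3=-4.2500)
row 3: 6.0000x − 5.0000y = -5.5000  (c_4=30.7500)
Cramer on rows 1–2 → x = 2.0000, y = 3.5000
check cable 4: ‖A_4−P‖² = 3.2500 ≈ L_4² = 3.2500 ✓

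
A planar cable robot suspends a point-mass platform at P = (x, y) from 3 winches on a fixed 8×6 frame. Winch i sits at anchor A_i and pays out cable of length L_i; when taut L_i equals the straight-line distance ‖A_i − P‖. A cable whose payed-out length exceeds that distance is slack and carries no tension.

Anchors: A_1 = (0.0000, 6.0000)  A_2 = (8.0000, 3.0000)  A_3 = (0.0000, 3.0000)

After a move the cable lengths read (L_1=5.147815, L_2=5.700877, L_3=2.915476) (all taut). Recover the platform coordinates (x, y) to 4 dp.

(2.5000, 1.5000)

each cable: (A_i−P)·(A_i−P) = L_i²; let k_i = ‖A_i‖²−L_i²
k_1 = 0.0000+36.0000−26.5000 = 9.5000
row 1: -16.0000x + 6.0000y = -31.0000  (k_2=40.5000)
row 2: 0.0000x + 6.0000y = 9.0000  (k_3=0.5000)
Cramer on rows 1–2 → x = 2.5000, y = 1.5000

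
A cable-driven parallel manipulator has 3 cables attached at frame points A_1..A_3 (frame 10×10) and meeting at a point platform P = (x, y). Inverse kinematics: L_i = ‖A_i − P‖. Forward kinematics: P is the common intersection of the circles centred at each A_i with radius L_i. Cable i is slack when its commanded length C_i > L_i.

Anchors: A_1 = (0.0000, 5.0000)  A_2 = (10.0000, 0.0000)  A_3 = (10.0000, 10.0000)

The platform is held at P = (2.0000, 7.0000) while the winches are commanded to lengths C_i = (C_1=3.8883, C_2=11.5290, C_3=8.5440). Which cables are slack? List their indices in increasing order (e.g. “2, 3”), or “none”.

1, 2

cable 1: L_1 = ‖A_1−P‖ = 2.8284;  C_1 = 3.8883 → slack
cable 2: L_2 = ‖A_2−P‖ = 10.6301;  C_2 = 11.5290 → slack
cable 3: L_3 = ‖A_3−P‖ = 8.5440;  C_3 = 8.5440 → taut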